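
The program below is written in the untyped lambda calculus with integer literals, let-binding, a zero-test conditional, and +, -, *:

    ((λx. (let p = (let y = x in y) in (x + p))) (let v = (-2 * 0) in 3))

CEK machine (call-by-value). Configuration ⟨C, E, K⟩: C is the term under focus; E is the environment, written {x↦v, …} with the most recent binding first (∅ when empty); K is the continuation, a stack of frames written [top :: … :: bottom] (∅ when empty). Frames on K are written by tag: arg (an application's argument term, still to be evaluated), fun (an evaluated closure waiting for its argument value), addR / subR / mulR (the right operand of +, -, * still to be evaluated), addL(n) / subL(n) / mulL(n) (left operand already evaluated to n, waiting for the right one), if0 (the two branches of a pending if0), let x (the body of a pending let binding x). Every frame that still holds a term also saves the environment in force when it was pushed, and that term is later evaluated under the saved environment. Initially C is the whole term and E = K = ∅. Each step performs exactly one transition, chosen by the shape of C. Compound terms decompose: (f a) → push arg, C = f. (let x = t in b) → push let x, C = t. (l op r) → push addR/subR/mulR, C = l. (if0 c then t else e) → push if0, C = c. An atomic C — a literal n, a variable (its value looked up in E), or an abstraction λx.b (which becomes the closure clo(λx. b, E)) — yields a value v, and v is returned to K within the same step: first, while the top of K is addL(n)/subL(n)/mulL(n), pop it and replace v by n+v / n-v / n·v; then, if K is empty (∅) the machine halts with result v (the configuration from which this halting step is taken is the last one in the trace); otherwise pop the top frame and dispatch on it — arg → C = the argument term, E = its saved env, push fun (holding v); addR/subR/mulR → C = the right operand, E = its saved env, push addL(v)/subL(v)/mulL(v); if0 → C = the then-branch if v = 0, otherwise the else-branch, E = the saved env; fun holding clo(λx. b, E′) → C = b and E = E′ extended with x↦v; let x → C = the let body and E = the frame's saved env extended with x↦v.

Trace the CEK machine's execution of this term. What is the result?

Answer: 6

Machine steps:
[0] <C=((λx. (let p = (let y = x in y) in (x + p))) (let v = (-2 * 0) in 3)), E=∅, K=∅>
[1] <C=(λx. (let p = (let y = x in y) in (x + p))), E=∅, K=[arg]>
[2] <C=(let v = (-2 * 0) in 3), E=∅, K=[fun]>
[3] <C=(-2 * 0), E=∅, K=[let v :: fun]>
[4] <C=-2, E=∅, K=[mulR :: let v :: fun]>
[5] <C=0, E=∅, K=[mulL(-2) :: let v :: fun]>
[6] <C=3, E={v↦0}, K=[fun]>
[7] <C=(let p = (let y = x in y) in (x + p)), E={x↦3}, K=∅>
[8] <C=(let y = x in y), E={x↦3}, K=[let p]>
[9] <C=x, E={x↦3}, K=[let y :: let p]>
[10] <C=y, E={y↦3, x↦3}, K=[let p]>
[11] <C=(x + p), E={p↦3, x↦3}, K=∅>
[12] <C=x, E={p↦3, x↦3}, K=[addR]>
[13] <C=p, E={p↦3, x↦3}, K=[addL(3)]>
→ final value 6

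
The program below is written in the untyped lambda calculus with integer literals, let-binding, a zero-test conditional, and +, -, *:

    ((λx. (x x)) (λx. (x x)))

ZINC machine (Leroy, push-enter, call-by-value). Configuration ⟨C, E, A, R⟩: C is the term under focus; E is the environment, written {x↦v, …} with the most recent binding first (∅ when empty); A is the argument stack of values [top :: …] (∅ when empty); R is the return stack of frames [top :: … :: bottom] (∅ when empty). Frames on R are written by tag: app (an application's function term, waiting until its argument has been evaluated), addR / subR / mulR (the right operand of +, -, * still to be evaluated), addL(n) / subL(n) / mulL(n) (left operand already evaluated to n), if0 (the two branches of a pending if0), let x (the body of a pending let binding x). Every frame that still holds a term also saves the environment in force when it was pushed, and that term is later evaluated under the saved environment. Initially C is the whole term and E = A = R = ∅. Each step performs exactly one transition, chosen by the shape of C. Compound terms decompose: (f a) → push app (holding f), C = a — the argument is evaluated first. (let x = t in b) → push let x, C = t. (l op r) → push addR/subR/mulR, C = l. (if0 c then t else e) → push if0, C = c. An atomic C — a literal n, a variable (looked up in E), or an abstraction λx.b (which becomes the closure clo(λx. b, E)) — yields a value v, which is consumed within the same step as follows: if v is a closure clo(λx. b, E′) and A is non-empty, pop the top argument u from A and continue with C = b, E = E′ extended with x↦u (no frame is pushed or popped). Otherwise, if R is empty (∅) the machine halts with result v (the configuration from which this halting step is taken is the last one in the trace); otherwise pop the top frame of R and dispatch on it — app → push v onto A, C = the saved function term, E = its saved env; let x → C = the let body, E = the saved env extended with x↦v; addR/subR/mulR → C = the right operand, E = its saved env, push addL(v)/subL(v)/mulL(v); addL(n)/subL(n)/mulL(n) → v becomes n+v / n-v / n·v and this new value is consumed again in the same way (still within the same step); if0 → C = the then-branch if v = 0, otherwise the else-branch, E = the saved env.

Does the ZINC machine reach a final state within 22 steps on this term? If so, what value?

Answer: DIVERGES (no final state within 22 steps)

Machine steps:
step 0: <C=((λx. (x x)) (λx. (x x))), E=∅, A=∅, R=∅>
step 1: <C=(λx. (x x)), E=∅, A=∅, R=[app]>
step 2: <C=(λx. (x x)), E=∅, A=[clo(λx. (x x), ∅)], R=∅>
step 3: <C=(x x), E={x↦clo(λx. (x x), ∅)}, A=∅, R=∅>
step 4: <C=x, E={x↦clo(λx. (x x), ∅)}, A=∅, R=[app]>
step 5: <C=x, E={x↦clo(λx. (x x), ∅)}, A=[clo(λx. (x x), ∅)], R=∅>
… configuration repeats with period 3 (steps 3–5 recur indefinitely) …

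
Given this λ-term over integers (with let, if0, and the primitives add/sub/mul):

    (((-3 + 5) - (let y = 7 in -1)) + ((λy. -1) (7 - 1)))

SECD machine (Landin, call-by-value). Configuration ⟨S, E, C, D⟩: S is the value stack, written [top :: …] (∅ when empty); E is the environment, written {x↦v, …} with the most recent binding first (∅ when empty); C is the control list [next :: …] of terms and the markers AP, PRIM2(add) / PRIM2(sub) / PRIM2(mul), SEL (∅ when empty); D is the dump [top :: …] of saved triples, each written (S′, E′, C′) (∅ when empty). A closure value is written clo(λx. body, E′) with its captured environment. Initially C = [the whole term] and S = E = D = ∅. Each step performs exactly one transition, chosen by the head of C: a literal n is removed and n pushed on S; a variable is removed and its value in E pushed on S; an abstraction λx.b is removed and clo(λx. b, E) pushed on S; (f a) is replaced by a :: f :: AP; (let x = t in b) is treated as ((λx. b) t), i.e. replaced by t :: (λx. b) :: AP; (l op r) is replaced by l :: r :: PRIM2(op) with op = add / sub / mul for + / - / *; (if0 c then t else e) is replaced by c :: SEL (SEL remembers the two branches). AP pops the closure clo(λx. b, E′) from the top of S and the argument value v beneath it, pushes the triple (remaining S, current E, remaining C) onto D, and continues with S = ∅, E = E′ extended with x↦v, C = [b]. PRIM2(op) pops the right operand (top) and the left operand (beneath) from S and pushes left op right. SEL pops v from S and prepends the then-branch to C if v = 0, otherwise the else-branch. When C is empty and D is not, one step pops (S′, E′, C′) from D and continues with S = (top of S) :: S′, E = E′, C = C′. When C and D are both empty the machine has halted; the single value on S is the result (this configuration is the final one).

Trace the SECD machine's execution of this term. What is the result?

step 0: <S=∅, E=∅, C=[(((-3 + 5) - (let y = 7 in -1)) + ((λy. -1) (7 - 1)))], D=∅>
step 1: <S=∅, E=∅, C=[((-3 + 5) - (let y = 7 in -1)) :: ((λy. -1) (7 - 1)) :: PRIM2(add)], D=∅>
step 2: <S=∅, E=∅, C=[(-3 + 5) :: (let y = 7 in -1) :: PRIM2(sub) :: ((λy. -1) (7 - 1)) :: PRIM2(add)], D=∅>
step 3: <S=∅, E=∅, C=[-3 :: 5 :: PRIM2(add) :: (let y = 7 in -1) :: PRIM2(sub) :: ((λy. -1) (7 - 1)) :: PRIM2(add)], D=∅>
step 4: <S=[-3], E=∅, C=[5 :: PRIM2(add) :: (let y = 7 in -1) :: PRIM2(sub) :: ((λy. -1) (7 - 1)) :: PRIM2(add)], D=∅>
step 5: <S=[5 :: -3], E=∅, C=[PRIM2(add) :: (let y = 7 in -1) :: PRIM2(sub) :: ((λy. -1) (7 - 1)) :: PRIM2(add)], D=∅>
step 6: <S=[2], E=∅, C=[(let y = 7 in -1) :: PRIM2(sub) :: ((λy. -1) (7 - 1)) :: PRIM2(add)], D=∅>
step 7: <S=[2], E=∅, C=[7 :: (λy. -1) :: AP :: PRIM2(sub) :: ((λy. -1) (7 - 1)) :: PRIM2(add)], D=∅>
step 8: <S=[7 :: 2], E=∅, C=[(λy. -1) :: AP :: PRIM2(sub) :: ((λy. -1) (7 - 1)) :: PRIM2(add)], D=∅>
step 9: <S=[clo(λy. -1, ∅) :: 7 :: 2], E=∅, C=[AP :: PRIM2(sub) :: ((λy. -1) (7 - 1)) :: PRIM2(add)], D=∅>
step 10: <S=∅, E={y↦7}, C=[-1], D=[([2], ∅, [PRIM2(sub) :: ((λy. -1) (7 - 1)) :: PRIM2(add)])]>
step 11: <S=[-1], E={y↦7}, C=∅, D=[([2], ∅, [PRIM2(sub) :: ((λy. -1) (7 - 1)) :: PRIM2(add)])]>
step 12: <S=[-1 :: 2], E=∅, C=[PRIM2(sub) :: ((λy. -1) (7 - 1)) :: PRIM2(add)], D=∅>
step 13: <S=[3], E=∅, C=[((λy. -1) (7 - 1)) :: PRIM2(add)], D=∅>
step 14: <S=[3], E=∅, C=[(7 - 1) :: (λy. -1) :: AP :: PRIM2(add)], D=∅>
step 15: <S=[3], E=∅, C=[7 :: 1 :: PRIM2(sub) :: (λy. -1) :: AP :: PRIM2(add)], D=∅>
step 16: <S=[7 :: 3], E=∅, C=[1 :: PRIM2(sub) :: (λy. -1) :: AP :: PRIM2(add)], D=∅>
step 17: <S=[1 :: 7 :: 3], E=∅, C=[PRIM2(sub) :: (λy. -1) :: AP :: PRIM2(add)], D=∅>
step 18: <S=[6 :: 3], E=∅, C=[(λy. -1) :: AP :: PRIM2(add)], D=∅>
step 19: <S=[clo(λy. -1, ∅) :: 6 :: 3], E=∅, C=[AP :: PRIM2(add)], D=∅>
step 20: <S=∅, E={y↦6}, C=[-1], D=[([3], ∅, [PRIM2(add)])]>
step 21: <S=[-1], E={y↦6}, C=∅, D=[([3], ∅, [PRIM2(add)])]>
step 22: <S=[-1 :: 3], E=∅, C=[PRIM2(add)], D=∅>
step 23: <S=[2], E=∅, C=∅, D=∅>
→ final value 2

Answer: 2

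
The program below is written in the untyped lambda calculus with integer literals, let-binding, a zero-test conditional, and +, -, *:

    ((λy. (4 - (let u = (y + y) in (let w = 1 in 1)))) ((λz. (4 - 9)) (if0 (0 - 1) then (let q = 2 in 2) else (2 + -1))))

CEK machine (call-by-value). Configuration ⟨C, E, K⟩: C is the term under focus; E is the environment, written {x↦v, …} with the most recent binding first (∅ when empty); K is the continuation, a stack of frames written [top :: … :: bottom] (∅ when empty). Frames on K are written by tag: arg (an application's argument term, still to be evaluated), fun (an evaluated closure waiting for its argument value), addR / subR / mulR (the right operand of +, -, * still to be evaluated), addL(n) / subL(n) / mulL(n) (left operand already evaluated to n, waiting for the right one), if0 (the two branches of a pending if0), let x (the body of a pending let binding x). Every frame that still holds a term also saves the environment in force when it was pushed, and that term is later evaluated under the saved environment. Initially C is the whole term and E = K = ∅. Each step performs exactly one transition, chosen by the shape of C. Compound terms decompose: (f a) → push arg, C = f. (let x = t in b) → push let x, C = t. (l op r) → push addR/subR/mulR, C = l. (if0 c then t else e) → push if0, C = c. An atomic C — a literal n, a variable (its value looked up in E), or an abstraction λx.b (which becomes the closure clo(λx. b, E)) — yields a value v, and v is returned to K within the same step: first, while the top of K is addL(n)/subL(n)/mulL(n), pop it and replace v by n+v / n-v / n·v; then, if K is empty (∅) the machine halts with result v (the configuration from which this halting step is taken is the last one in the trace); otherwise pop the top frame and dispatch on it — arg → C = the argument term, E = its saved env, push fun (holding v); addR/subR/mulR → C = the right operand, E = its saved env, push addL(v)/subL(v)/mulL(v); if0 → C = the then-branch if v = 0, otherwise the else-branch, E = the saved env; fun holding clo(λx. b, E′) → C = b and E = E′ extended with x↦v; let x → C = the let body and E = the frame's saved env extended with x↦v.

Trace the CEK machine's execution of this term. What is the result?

t=0: [C=((λy. (4 - (let u = (y + y) in (let w = 1 in 1)))) ((λz. (4 - 9)) (if0 (0 - 1) then (let q = 2 in 2) else (2 + -1)))) | E=∅ | K=∅]
t=1: [C=(λy. (4 - (let u = (y + y) in (let w = 1 in 1)))) | E=∅ | K=[arg]]
t=2: [C=((λz. (4 - 9)) (if0 (0 - 1) then (let q = 2 in 2) else (2 + -1))) | E=∅ | K=[fun]]
t=3: [C=(λz. (4 - 9)) | E=∅ | K=[arg :: fun]]
t=4: [C=(if0 (0 - 1) then (let q = 2 in 2) else (2 + -1)) | E=∅ | K=[fun :: fun]]
t=5: [C=(0 - 1) | E=∅ | K=[if0 :: fun :: fun]]
t=6: [C=0 | E=∅ | K=[subR :: if0 :: fun :: fun]]
t=7: [C=1 | E=∅ | K=[subL(0) :: if0 :: fun :: fun]]
t=8: [C=(2 + -1) | E=∅ | K=[fun :: fun]]
t=9: [C=2 | E=∅ | K=[addR :: fun :: fun]]
t=10: [C=-1 | E=∅ | K=[addL(2) :: fun :: fun]]
t=11: [C=(4 - 9) | E={z↦1} | K=[fun]]
t=12: [C=4 | E={z↦1} | K=[subR :: fun]]
t=13: [C=9 | E={z↦1} | K=[subL(4) :: fun]]
t=14: [C=(4 - (let u = (y + y) in (let w = 1 in 1))) | E={y↦-5} | K=∅]
t=15: [C=4 | E={y↦-5} | K=[subR]]
t=16: [C=(let u = (y + y) in (let w = 1 in 1)) | E={y↦-5} | K=[subL(4)]]
t=17: [C=(y + y) | E={y↦-5} | K=[let u :: subL(4)]]
t=18: [C=y | E={y↦-5} | K=[addR :: let u :: subL(4)]]
t=19: [C=y | E={y↦-5} | K=[addL(-5) :: let u :: subL(4)]]
t=20: [C=(let w = 1 in 1) | E={u↦-10, y↦-5} | K=[subL(4)]]
t=21: [C=1 | E={u↦-10, y↦-5} | K=[let w :: subL(4)]]
t=22: [C=1 | E={w↦1, u↦-10, y↦-5} | K=[subL(4)]]
→ final value 3

Answer: 3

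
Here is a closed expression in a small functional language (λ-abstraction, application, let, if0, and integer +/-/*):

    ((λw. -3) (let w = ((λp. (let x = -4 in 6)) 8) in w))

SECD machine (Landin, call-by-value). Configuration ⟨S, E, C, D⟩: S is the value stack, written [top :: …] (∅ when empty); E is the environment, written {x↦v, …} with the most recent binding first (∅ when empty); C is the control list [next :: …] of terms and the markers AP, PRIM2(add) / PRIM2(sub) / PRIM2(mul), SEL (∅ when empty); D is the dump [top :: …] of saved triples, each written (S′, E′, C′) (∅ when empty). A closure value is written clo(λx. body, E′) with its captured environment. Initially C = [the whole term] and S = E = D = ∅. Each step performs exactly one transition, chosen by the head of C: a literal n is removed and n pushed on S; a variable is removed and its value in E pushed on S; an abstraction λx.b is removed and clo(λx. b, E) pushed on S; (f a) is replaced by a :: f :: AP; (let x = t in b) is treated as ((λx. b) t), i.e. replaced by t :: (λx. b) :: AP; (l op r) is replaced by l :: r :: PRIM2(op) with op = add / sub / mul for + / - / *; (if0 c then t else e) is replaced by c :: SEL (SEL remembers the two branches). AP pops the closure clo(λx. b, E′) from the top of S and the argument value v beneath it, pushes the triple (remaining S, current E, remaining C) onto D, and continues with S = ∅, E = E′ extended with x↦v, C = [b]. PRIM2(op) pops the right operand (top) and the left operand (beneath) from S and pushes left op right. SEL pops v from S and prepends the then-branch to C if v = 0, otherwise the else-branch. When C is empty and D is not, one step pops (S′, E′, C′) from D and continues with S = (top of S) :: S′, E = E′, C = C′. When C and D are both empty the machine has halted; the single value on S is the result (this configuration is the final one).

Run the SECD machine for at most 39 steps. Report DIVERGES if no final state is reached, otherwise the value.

[0] [S=∅ | E=∅ | C=[((λw. -3) (let w = ((λp. (let x = -4 in 6)) 8) in w))] | D=∅]
[1] [S=∅ | E=∅ | C=[(let w = ((λp. (let x = -4 in 6)) 8) in w) :: (λw. -3) :: AP] | D=∅]
[2] [S=∅ | E=∅ | C=[((λp. (let x = -4 in 6)) 8) :: (λw. w) :: AP :: (λw. -3) :: AP] | D=∅]
[3] [S=∅ | E=∅ | C=[8 :: (λp. (let x = -4 in 6)) :: AP :: (λw. w) :: AP :: (λw. -3) :: AP] | D=∅]
[4] [S=[8] | E=∅ | C=[(λp. (let x = -4 in 6)) :: AP :: (λw. w) :: AP :: (λw. -3) :: AP] | D=∅]
[5] [S=[clo(λp. (let x = -4 in 6), ∅) :: 8] | E=∅ | C=[AP :: (λw. w) :: AP :: (λw. -3) :: AP] | D=∅]
[6] [S=∅ | E={p↦8} | C=[(let x = -4 in 6)] | D=[(∅, ∅, [(λw. w) :: AP :: (λw. -3) :: AP])]]
[7] [S=∅ | E={p↦8} | C=[-4 :: (λx. 6) :: AP] | D=[(∅, ∅, [(λw. w) :: AP :: (λw. -3) :: AP])]]
[8] [S=[-4] | E={p↦8} | C=[(λx. 6) :: AP] | D=[(∅, ∅, [(λw. w) :: AP :: (λw. -3) :: AP])]]
[9] [S=[clo(λx. 6, {p↦8}) :: -4] | E={p↦8} | C=[AP] | D=[(∅, ∅, [(λw. w) :: AP :: (λw. -3) :: AP])]]
[10] [S=∅ | E={x↦-4, p↦8} | C=[6] | D=[(∅, {p↦8}, ∅) :: (∅, ∅, [(λw. w) :: AP :: (λw. -3) :: AP])]]
[11] [S=[6] | E={x↦-4, p↦8} | C=∅ | D=[(∅, {p↦8}, ∅) :: (∅, ∅, [(λw. w) :: AP :: (λw. -3) :: AP])]]
[12] [S=[6] | E={p↦8} | C=∅ | D=[(∅, ∅, [(λw. w) :: AP :: (λw. -3) :: AP])]]
[13] [S=[6] | E=∅ | C=[(λw. w) :: AP :: (λw. -3) :: AP] | D=∅]
[14] [S=[clo(λw. w, ∅) :: 6] | E=∅ | C=[AP :: (λw. -3) :: AP] | D=∅]
[15] [S=∅ | E={w↦6} | C=[w] | D=[(∅, ∅, [(λw. -3) :: AP])]]
[16] [S=[6] | E={w↦6} | C=∅ | D=[(∅, ∅, [(λw. -3) :: AP])]]
[17] [S=[6] | E=∅ | C=[(λw. -3) :: AP] | D=∅]
[18] [S=[clo(λw. -3, ∅) :: 6] | E=∅ | C=[AP] | D=∅]
[19] [S=∅ | E={w↦6} | C=[-3] | D=[(∅, ∅, ∅)]]
[20] [S=[-3] | E={w↦6} | C=∅ | D=[(∅, ∅, ∅)]]
[21] [S=[-3] | E=∅ | C=∅ | D=∅]
→ final value -3

Answer: -3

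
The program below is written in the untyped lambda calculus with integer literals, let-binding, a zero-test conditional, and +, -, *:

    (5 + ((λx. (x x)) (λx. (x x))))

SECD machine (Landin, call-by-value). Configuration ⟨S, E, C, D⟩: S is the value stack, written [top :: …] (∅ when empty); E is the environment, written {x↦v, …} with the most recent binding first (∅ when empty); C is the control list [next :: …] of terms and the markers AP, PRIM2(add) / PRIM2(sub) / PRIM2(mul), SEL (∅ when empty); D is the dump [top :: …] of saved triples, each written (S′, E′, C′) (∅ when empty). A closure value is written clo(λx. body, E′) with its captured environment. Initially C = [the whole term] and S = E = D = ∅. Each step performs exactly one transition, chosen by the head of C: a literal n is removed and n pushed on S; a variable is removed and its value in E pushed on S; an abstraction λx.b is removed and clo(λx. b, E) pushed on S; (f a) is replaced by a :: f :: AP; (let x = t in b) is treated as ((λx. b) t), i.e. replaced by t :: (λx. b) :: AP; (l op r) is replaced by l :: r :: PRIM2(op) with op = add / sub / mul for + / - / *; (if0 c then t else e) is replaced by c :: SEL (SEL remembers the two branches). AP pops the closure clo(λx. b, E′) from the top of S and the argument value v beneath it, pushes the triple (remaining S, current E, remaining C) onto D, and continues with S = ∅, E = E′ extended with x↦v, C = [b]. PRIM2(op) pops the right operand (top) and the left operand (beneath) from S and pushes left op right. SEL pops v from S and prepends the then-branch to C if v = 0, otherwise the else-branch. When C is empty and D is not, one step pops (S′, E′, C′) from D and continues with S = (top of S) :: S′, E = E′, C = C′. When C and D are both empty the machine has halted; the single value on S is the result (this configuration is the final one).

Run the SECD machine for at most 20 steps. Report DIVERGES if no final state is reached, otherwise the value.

[0] <S=∅, E=∅, C=[(5 + ((λx. (x x)) (λx. (x x))))], D=∅>
[1] <S=∅, E=∅, C=[5 :: ((λx. (x x)) (λx. (x x))) :: PRIM2(add)], D=∅>
[2] <S=[5], E=∅, C=[((λx. (x x)) (λx. (x x))) :: PRIM2(add)], D=∅>
[3] <S=[5], E=∅, C=[(λx. (x x)) :: (λx. (x x)) :: AP :: PRIM2(add)], D=∅>
[4] <S=[clo(λx. (x x), ∅) :: 5], E=∅, C=[(λx. (x x)) :: AP :: PRIM2(add)], D=∅>
[5] <S=[clo(λx. (x x), ∅) :: clo(λx. (x x), ∅) :: 5], E=∅, C=[AP :: PRIM2(add)], D=∅>
[6] <S=∅, E={x↦clo(λx. (x x), ∅)}, C=[(x x)], D=[([5], ∅, [PRIM2(add)])]>
[7] <S=∅, E={x↦clo(λx. (x x), ∅)}, C=[x :: x :: AP], D=[([5], ∅, [PRIM2(add)])]>
[8] <S=[clo(λx. (x x), ∅)], E={x↦clo(λx. (x x), ∅)}, C=[x :: AP], D=[([5], ∅, [PRIM2(add)])]>
[9] <S=[clo(λx. (x x), ∅) :: clo(λx. (x x), ∅)], E={x↦clo(λx. (x x), ∅)}, C=[AP], D=[([5], ∅, [PRIM2(add)])]>
[10] <S=∅, E={x↦clo(λx. (x x), ∅)}, C=[(x x)], D=[(∅, {x↦clo(λx. (x x), ∅)}, ∅) :: ([5], ∅, [PRIM2(add)])]>
[11] <S=∅, E={x↦clo(λx. (x x), ∅)}, C=[x :: x :: AP], D=[(∅, {x↦clo(λx. (x x), ∅)}, ∅) :: ([5], ∅, [PRIM2(add)])]>
[12] <S=[clo(λx. (x x), ∅)], E={x↦clo(λx. (x x), ∅)}, C=[x :: AP], D=[(∅, {x↦clo(λx. (x x), ∅)}, ∅) :: ([5], ∅, [PRIM2(add)])]>
[13] <S=[clo(λx. (x x), ∅) :: clo(λx. (x x), ∅)], E={x↦clo(λx. (x x), ∅)}, C=[AP], D=[(∅, {x↦clo(λx. (x x), ∅)}, ∅) :: ([5], ∅, [PRIM2(add)])]>
[14] <S=∅, E={x↦clo(λx. (x x), ∅)}, C=[(x x)], D=[(∅, {x↦clo(λx. (x x), ∅)}, ∅) :: (∅, {x↦clo(λx. (x x), ∅)}, ∅) :: ([5], ∅, [PRIM2(add)])]>
[15] <S=∅, E={x↦clo(λx. (x x), ∅)}, C=[x :: x :: AP], D=[(∅, {x↦clo(λx. (x x), ∅)}, ∅) :: (∅, {x↦clo(λx. (x x), ∅)}, ∅) :: ([5], ∅, [PRIM2(add)])]>
[16] <S=[clo(λx. (x x), ∅)], E={x↦clo(λx. (x x), ∅)}, C=[x :: AP], D=[(∅, {x↦clo(λx. (x x), ∅)}, ∅) :: (∅, {x↦clo(λx. (x x), ∅)}, ∅) :: ([5], ∅, [PRIM2(add)])]>
[17] <S=[clo(λx. (x x), ∅) :: clo(λx. (x x), ∅)], E={x↦clo(λx. (x x), ∅)}, C=[AP], D=[(∅, {x↦clo(λx. (x x), ∅)}, ∅) :: (∅, {x↦clo(λx. (x x), ∅)}, ∅) :: ([5], ∅, [PRIM2(add)])]>
[18] <S=∅, E={x↦clo(λx. (x x), ∅)}, C=[(x x)], D=[(∅, {x↦clo(λx. (x x), ∅)}, ∅) :: (∅, {x↦clo(λx. (x x), ∅)}, ∅) :: (∅, {x↦clo(λx. (x x), ∅)}, ∅) :: ([5], ∅, [PRIM2(add)])]>
[19] <S=∅, E={x↦clo(λx. (x x), ∅)}, C=[x :: x :: AP], D=[(∅, {x↦clo(λx. (x x), ∅)}, ∅) :: (∅, {x↦clo(λx. (x x), ∅)}, ∅) :: (∅, {x↦clo(λx. (x x), ∅)}, ∅) :: ([5], ∅, [PRIM2(add)])]>
[20] <S=[clo(λx. (x x), ∅)], E={x↦clo(λx. (x x), ∅)}, C=[x :: AP], D=[(∅, {x↦clo(λx. (x x), ∅)}, ∅) :: (∅, {x↦clo(λx. (x x), ∅)}, ∅) :: (∅, {x↦clo(λx. (x x), ∅)}, ∅) :: ([5], ∅, [PRIM2(add)])]>
→ 20 transitions taken and the configuration is still not final: no result within 20 steps

Answer: DIVERGES (no final state within 20 steps)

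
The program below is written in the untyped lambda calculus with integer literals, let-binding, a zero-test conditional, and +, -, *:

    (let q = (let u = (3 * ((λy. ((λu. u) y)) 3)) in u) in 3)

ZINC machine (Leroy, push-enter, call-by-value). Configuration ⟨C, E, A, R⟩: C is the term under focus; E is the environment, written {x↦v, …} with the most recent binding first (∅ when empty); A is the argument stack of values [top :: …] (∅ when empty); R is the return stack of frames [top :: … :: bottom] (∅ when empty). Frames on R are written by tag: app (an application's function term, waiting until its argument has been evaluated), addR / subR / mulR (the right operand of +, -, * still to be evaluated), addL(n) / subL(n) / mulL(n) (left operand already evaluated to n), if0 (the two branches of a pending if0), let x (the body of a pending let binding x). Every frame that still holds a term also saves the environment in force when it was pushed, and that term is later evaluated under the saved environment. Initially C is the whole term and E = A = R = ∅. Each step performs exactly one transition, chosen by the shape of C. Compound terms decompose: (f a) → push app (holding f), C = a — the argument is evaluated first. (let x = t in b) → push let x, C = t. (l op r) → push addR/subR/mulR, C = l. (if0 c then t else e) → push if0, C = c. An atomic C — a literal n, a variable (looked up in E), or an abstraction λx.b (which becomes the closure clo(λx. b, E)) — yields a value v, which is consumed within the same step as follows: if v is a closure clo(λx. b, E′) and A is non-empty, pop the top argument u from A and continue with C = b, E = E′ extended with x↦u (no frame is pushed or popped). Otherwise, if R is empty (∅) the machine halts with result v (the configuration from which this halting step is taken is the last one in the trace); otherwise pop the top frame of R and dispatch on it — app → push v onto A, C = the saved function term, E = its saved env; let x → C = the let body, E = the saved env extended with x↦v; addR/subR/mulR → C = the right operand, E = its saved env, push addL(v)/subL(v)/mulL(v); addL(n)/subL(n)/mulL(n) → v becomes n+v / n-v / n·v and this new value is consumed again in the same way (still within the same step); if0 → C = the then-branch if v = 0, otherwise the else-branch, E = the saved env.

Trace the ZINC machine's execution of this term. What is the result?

Answer: 3

Derivation:
t=0: ⟨C=(let q = (let u = (3 * ((λy. ((λu. u) y)) 3)) in u) in 3); E=∅; A=∅; R=∅⟩
t=1: ⟨C=(let u = (3 * ((λy. ((λu. u) y)) 3)) in u); E=∅; A=∅; R=[let q]⟩
t=2: ⟨C=(3 * ((λy. ((λu. u) y)) 3)); E=∅; A=∅; R=[let u :: let q]⟩
t=3: ⟨C=3; E=∅; A=∅; R=[mulR :: let u :: let q]⟩
t=4: ⟨C=((λy. ((λu. u) y)) 3); E=∅; A=∅; R=[mulL(3) :: let u :: let q]⟩
t=5: ⟨C=3; E=∅; A=∅; R=[app :: mulL(3) :: let u :: let q]⟩
t=6: ⟨C=(λy. ((λu. u) y)); E=∅; A=[3]; R=[mulL(3) :: let u :: let q]⟩
t=7: ⟨C=((λu. u) y); E={y↦3}; A=∅; R=[mulL(3) :: let u :: let q]⟩
t=8: ⟨C=y; E={y↦3}; A=∅; R=[app :: mulL(3) :: let u :: let q]⟩
t=9: ⟨C=(λu. u); E={y↦3}; A=[3]; R=[mulL(3) :: let u :: let q]⟩
t=10: ⟨C=u; E={u↦3, y↦3}; A=∅; R=[mulL(3) :: let u :: let q]⟩
t=11: ⟨C=u; E={u↦9}; A=∅; R=[let q]⟩
t=12: ⟨C=3; E={q↦9}; A=∅; R=∅⟩
→ final value 3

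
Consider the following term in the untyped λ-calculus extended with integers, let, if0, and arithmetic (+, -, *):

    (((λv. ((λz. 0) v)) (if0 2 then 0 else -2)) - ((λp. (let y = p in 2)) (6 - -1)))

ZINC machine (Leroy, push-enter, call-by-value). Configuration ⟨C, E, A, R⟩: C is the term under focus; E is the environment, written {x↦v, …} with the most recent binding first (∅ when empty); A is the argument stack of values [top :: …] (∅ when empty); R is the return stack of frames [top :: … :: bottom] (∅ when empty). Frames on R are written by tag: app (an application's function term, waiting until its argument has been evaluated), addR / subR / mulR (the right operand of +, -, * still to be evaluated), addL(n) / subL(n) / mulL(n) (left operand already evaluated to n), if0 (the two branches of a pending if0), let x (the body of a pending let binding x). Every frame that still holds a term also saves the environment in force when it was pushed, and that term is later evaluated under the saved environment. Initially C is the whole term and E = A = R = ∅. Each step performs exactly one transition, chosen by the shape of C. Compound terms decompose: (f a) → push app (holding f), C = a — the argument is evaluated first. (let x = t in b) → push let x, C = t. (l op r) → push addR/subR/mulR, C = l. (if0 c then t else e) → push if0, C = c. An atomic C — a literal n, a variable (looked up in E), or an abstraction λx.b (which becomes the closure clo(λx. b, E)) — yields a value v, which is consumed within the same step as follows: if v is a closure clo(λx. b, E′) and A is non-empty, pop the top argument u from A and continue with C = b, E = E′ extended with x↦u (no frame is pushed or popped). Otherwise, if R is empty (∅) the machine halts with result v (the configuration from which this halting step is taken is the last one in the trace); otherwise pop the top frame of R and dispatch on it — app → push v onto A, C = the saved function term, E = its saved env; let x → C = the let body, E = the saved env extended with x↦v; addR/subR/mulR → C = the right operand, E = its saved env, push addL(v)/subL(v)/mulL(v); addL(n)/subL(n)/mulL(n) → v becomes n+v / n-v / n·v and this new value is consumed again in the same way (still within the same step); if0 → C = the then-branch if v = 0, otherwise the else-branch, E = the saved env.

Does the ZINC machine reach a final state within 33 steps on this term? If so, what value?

Answer: -2

Machine steps:
step 0: ⟨C=(((λv. ((λz. 0) v)) (if0 2 then 0 else -2)) - ((λp. (let y = p in 2)) (6 - -1))); E=∅; A=∅; R=∅⟩
step 1: ⟨C=((λv. ((λz. 0) v)) (if0 2 then 0 else -2)); E=∅; A=∅; R=[subR]⟩
step 2: ⟨C=(if0 2 then 0 else -2); E=∅; A=∅; R=[app :: subR]⟩
step 3: ⟨C=2; E=∅; A=∅; R=[if0 :: app :: subR]⟩
step 4: ⟨C=-2; E=∅; A=∅; R=[app :: subR]⟩
step 5: ⟨C=(λv. ((λz. 0) v)); E=∅; A=[-2]; R=[subR]⟩
step 6: ⟨C=((λz. 0) v); E={v↦-2}; A=∅; R=[subR]⟩
step 7: ⟨C=v; E={v↦-2}; A=∅; R=[app :: subR]⟩
step 8: ⟨C=(λz. 0); E={v↦-2}; A=[-2]; R=[subR]⟩
step 9: ⟨C=0; E={z↦-2, v↦-2}; A=∅; R=[subR]⟩
step 10: ⟨C=((λp. (let y = p in 2)) (6 - -1)); E=∅; A=∅; R=[subL(0)]⟩
step 11: ⟨C=(6 - -1); E=∅; A=∅; R=[app :: subL(0)]⟩
step 12: ⟨C=6; E=∅; A=∅; R=[subR :: app :: subL(0)]⟩
step 13: ⟨C=-1; E=∅; A=∅; R=[subL(6) :: app :: subL(0)]⟩
step 14: ⟨C=(λp. (let y = p in 2)); E=∅; A=[7]; R=[subL(0)]⟩
step 15: ⟨C=(let y = p in 2); E={p↦7}; A=∅; R=[subL(0)]⟩
step 16: ⟨C=p; E={p↦7}; A=∅; R=[let y :: subL(0)]⟩
step 17: ⟨C=2; E={y↦7, p↦7}; A=∅; R=[subL(0)]⟩
→ final value -2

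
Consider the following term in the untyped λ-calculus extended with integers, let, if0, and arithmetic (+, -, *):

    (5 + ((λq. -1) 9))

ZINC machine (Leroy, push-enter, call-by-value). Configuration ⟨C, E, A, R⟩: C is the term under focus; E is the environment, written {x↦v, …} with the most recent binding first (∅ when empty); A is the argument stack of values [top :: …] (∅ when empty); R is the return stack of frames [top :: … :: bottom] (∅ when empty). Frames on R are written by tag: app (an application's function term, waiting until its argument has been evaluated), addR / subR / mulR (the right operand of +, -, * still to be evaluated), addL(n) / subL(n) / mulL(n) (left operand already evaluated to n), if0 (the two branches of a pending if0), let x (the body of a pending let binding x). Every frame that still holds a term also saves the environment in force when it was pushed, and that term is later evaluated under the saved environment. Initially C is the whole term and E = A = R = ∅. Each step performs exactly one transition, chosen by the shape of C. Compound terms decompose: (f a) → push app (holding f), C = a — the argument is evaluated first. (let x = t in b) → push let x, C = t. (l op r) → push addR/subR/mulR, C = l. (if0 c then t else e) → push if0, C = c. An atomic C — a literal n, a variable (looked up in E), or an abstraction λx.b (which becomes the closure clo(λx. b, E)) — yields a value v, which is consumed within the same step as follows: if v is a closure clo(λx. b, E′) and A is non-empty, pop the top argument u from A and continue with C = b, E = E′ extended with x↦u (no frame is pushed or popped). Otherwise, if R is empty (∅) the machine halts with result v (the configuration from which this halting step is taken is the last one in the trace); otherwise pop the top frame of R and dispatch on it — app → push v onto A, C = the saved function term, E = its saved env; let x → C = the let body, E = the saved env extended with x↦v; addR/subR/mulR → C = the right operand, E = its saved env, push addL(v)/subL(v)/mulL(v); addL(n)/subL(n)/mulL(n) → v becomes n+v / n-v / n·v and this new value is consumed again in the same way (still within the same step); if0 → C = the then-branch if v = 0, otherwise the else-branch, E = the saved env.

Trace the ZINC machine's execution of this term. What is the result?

Answer: 4

Machine steps:
step 0: <C=(5 + ((λq. -1) 9)), E=∅, A=∅, R=∅>
step 1: <C=5, E=∅, A=∅, R=[addR]>
step 2: <C=((λq. -1) 9), E=∅, A=∅, R=[addL(5)]>
step 3: <C=9, E=∅, A=∅, R=[app :: addL(5)]>
step 4: <C=(λq. -1), E=∅, A=[9], R=[addL(5)]>
step 5: <C=-1, E={q↦9}, A=∅, R=[addL(5)]>
→ final value 4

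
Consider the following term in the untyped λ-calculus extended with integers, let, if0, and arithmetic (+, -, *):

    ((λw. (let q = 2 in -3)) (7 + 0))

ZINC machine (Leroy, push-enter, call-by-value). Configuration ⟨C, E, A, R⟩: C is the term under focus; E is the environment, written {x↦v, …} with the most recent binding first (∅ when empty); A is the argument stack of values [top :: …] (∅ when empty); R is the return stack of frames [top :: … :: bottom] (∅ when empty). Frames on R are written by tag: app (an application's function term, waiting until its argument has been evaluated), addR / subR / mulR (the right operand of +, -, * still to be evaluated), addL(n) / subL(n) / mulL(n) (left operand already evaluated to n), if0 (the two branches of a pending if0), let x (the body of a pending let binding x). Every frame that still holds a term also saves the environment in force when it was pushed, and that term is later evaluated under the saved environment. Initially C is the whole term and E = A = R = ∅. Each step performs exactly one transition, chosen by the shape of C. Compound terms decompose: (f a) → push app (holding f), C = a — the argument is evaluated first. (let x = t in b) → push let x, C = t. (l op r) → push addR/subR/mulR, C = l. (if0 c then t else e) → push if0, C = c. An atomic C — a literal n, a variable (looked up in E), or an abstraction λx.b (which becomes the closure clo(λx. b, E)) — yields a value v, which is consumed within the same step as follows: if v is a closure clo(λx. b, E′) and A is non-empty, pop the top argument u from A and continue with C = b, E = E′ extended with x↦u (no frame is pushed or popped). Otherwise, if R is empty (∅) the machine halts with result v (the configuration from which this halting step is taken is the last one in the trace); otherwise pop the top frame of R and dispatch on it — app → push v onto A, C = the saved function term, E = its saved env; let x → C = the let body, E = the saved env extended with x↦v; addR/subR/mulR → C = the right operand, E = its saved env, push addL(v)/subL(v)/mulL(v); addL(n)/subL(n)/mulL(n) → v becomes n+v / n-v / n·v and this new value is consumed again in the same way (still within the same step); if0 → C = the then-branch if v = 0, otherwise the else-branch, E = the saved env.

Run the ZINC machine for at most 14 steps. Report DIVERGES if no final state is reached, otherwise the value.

Answer: -3

Machine steps:
[0] ⟨C=((λw. (let q = 2 in -3)) (7 + 0)); E=∅; A=∅; R=∅⟩
[1] ⟨C=(7 + 0); E=∅; A=∅; R=[app]⟩
[2] ⟨C=7; E=∅; A=∅; R=[addR :: app]⟩
[3] ⟨C=0; E=∅; A=∅; R=[addL(7) :: app]⟩
[4] ⟨C=(λw. (let q = 2 in -3)); E=∅; A=[7]; R=∅⟩
[5] ⟨C=(let q = 2 in -3); E={w↦7}; A=∅; R=∅⟩
[6] ⟨C=2; E={w↦7}; A=∅; R=[let q]⟩
[7] ⟨C=-3; E={q↦2, w↦7}; A=∅; R=∅⟩
→ final value -3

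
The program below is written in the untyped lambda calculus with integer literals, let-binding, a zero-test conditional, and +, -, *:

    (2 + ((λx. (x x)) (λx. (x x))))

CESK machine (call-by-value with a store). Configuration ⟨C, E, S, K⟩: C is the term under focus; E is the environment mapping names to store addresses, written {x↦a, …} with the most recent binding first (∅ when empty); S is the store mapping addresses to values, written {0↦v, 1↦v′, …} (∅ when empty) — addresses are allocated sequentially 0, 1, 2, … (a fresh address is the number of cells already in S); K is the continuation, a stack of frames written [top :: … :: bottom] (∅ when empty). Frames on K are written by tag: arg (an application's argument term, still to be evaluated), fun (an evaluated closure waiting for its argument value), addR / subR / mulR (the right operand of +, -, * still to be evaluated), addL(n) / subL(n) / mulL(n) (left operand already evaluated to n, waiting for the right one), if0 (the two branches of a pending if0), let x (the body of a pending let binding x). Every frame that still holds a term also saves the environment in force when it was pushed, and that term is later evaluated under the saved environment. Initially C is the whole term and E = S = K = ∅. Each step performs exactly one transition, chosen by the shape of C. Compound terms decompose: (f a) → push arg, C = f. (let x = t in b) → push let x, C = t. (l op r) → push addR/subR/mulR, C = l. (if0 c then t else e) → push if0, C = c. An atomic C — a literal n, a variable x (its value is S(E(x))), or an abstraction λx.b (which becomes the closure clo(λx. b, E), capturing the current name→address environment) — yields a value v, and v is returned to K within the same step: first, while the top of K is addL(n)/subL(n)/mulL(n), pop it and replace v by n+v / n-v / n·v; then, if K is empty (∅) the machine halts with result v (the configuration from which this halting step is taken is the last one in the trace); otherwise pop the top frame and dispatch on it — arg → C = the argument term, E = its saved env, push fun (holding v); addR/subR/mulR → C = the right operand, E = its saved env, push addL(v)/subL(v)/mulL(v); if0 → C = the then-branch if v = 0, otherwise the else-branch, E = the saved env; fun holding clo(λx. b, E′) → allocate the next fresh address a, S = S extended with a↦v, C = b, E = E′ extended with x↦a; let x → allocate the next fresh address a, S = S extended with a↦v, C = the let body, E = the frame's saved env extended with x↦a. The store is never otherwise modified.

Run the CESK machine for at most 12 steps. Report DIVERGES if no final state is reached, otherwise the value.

Answer: DIVERGES (no final state within 12 steps)

Machine steps:
[0] <C=(2 + ((λx. (x x)) (λx. (x x)))), E=∅, S=∅, K=∅>
[1] <C=2, E=∅, S=∅, K=[addR]>
[2] <C=((λx. (x x)) (λx. (x x))), E=∅, S=∅, K=[addL(2)]>
[3] <C=(λx. (x x)), E=∅, S=∅, K=[arg :: addL(2)]>
[4] <C=(λx. (x x)), E=∅, S=∅, K=[fun :: addL(2)]>
[5] <C=(x x), E={x↦0}, S={0↦clo(λx. (x x), ∅)}, K=[addL(2)]>
[6] <C=x, E={x↦0}, S={0↦clo(λx. (x x), ∅)}, K=[arg :: addL(2)]>
[7] <C=x, E={x↦0}, S={0↦clo(λx. (x x), ∅)}, K=[fun :: addL(2)]>
[8] <C=(x x), E={x↦1}, S={0↦clo(λx. (x x), ∅), 1↦clo(λx. (x x), ∅)}, K=[addL(2)]>
[9] <C=x, E={x↦1}, S={0↦clo(λx. (x x), ∅), 1↦clo(λx. (x x), ∅)}, K=[arg :: addL(2)]>
[10] <C=x, E={x↦1}, S={0↦clo(λx. (x x), ∅), 1↦clo(λx. (x x), ∅)}, K=[fun :: addL(2)]>
[11] <C=(x x), E={x↦2}, S={0↦clo(λx. (x x), ∅), 1↦clo(λx. (x x), ∅), 2↦clo(λx. (x x), ∅)}, K=[addL(2)]>
[12] <C=x, E={x↦2}, S={0↦clo(λx. (x x), ∅), 1↦clo(λx. (x x), ∅), 2↦clo(λx. (x x), ∅)}, K=[arg :: addL(2)]>
→ 12 transitions taken and the configuration is still not final: no result within 12 steps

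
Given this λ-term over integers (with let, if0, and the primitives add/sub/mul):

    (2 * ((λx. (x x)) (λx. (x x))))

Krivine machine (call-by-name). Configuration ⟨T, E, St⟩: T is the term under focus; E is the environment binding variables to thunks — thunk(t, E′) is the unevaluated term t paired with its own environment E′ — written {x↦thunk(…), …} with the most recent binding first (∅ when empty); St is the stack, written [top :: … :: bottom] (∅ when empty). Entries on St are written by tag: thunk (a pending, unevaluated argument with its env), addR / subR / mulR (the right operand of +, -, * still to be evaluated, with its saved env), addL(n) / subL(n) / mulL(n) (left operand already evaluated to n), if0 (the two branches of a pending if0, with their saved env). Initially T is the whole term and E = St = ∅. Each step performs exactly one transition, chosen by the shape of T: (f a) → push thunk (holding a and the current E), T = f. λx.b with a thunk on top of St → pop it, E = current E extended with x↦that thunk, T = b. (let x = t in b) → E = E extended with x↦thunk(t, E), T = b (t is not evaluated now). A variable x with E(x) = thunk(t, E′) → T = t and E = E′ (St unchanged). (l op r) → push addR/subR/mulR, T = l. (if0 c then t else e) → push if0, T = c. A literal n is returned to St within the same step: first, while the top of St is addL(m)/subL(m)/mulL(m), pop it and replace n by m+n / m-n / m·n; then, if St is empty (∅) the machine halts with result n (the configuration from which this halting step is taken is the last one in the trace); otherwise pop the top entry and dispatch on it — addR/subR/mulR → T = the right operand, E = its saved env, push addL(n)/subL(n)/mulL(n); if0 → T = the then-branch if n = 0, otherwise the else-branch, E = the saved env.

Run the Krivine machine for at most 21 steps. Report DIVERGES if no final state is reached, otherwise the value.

0. <T=(2 * ((λx. (x x)) (λx. (x x)))), E=∅, St=∅>
1. <T=2, E=∅, St=[mulR]>
2. <T=((λx. (x x)) (λx. (x x))), E=∅, St=[mulL(2)]>
3. <T=(λx. (x x)), E=∅, St=[thunk :: mulL(2)]>
4. <T=(x x), E={x↦thunk((λx. (x x)), ∅)}, St=[mulL(2)]>
5. <T=x, E={x↦thunk((λx. (x x)), ∅)}, St=[thunk :: mulL(2)]>
6. <T=(λx. (x x)), E=∅, St=[thunk :: mulL(2)]>
7. <T=(x x), E={x↦thunk(x, {x↦thunk((λx. (x x)), ∅)})}, St=[mulL(2)]>
8. <T=x, E={x↦thunk(x, {x↦thunk((λx. (x x)), ∅)})}, St=[thunk :: mulL(2)]>
9. <T=x, E={x↦thunk((λx. (x x)), ∅)}, St=[thunk :: mulL(2)]>
10. <T=(λx. (x x)), E=∅, St=[thunk :: mulL(2)]>
11. <T=(x x), E={x↦thunk(x, {x↦thunk(x, {x↦thunk((λx. (x x)), ∅)})})}, St=[mulL(2)]>
12. <T=x, E={x↦thunk(x, {x↦thunk(x, {x↦thunk((λx. (x x)), ∅)})})}, St=[thunk :: mulL(2)]>
13. <T=x, E={x↦thunk(x, {x↦thunk((λx. (x x)), ∅)})}, St=[thunk :: mulL(2)]>
14. <T=x, E={x↦thunk((λx. (x x)), ∅)}, St=[thunk :: mulL(2)]>
15. <T=(λx. (x x)), E=∅, St=[thunk :: mulL(2)]>
16. <T=(x x), E={x↦thunk(x, {x↦thunk(x, {x↦thunk(x, {x↦thunk((λx. (x x)), ∅)})})})}, St=[mulL(2)]>
17. <T=x, E={x↦thunk(x, {x↦thunk(x, {x↦thunk(x, {x↦thunk((λx. (x x)), ∅)})})})}, St=[thunk :: mulL(2)]>
18. <T=x, E={x↦thunk(x, {x↦thunk(x, {x↦thunk((λx. (x x)), ∅)})})}, St=[thunk :: mulL(2)]>
19. <T=x, E={x↦thunk(x, {x↦thunk((λx. (x x)), ∅)})}, St=[thunk :: mulL(2)]>
20. <T=x, E={x↦thunk((λx. (x x)), ∅)}, St=[thunk :: mulL(2)]>
21. <T=(λx. (x x)), E=∅, St=[thunk :: mulL(2)]>
→ 21 transitions taken and the configuration is still not final: no result within 21 steps

Answer: DIVERGES (no final state within 21 steps)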